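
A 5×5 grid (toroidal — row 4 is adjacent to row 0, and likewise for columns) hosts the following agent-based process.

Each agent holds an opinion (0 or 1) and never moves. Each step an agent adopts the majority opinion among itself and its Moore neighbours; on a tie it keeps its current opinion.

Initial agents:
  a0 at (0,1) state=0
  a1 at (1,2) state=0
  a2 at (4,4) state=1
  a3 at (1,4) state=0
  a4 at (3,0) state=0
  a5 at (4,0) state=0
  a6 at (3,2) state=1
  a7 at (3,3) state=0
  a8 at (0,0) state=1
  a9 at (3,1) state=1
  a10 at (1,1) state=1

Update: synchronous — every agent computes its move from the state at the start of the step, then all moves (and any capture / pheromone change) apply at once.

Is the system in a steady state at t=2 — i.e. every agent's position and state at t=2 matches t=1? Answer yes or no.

no

t=1: a0@(0,1):0 a1@(1,2):0 a2@(4,4):0 a3@(1,4):0 a4@(3,0):0 a5@(4,0):0 a6@(3,2):1 a7@(3,3):1 a8@(0,0):1 a9@(3,1):1 a10@(1,1):1
t=2: a0@(0,1):0 a1@(1,2):0 a2@(4,4):0 a3@(1,4):0 a4@(3,0):0 a5@(4,0):0 a6@(3,2):1 a7@(3,3):1 a8@(0,0):0 a9@(3,1):1 a10@(1,1):1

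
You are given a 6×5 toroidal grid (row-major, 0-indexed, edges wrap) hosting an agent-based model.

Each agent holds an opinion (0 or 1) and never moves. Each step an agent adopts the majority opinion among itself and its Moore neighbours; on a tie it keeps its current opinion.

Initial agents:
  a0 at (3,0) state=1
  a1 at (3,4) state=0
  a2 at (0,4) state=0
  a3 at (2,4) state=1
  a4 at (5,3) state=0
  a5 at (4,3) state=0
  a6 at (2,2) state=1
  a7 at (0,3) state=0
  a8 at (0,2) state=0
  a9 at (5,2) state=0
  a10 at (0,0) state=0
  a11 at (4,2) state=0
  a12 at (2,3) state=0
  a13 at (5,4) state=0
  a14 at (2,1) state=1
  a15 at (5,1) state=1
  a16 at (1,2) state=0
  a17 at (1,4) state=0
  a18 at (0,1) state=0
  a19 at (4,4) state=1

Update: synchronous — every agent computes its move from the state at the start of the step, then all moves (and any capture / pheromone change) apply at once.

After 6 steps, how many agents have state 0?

18

t=1: a0@(3,0):1 a1@(3,4):0 a2@(0,4):0 a3@(2,4):0 a4@(5,3):0 a5@(4,3):0 a6@(2,2):1 a7@(0,3):0 a8@(0,2):0 a9@(5,2):0 a10@(0,0):0 a11@(4,2):0 a12@(2,3):0 a13@(5,4):0 a14@(2,1):1 a15@(5,1):0 a16@(1,2):0 a17@(1,4):0 a18@(0,1):0 a19@(4,4):0
t=2: a0@(3,0):0 a1@(3,4):0 a2@(0,4):0 a3@(2,4):0 a4@(5,3):0 a5@(4,3):0 a6@(2,2):1 a7@(0,3):0 a8@(0,2):0 a9@(5,2):0 a10@(0,0):0 a11@(4,2):0 a12@(2,3):0 a13@(5,4):0 a14@(2,1):1 a15@(5,1):0 a16@(1,2):0 a17@(1,4):0 a18@(0,1):0 a19@(4,4):0
t=3: (unchanged — steady state)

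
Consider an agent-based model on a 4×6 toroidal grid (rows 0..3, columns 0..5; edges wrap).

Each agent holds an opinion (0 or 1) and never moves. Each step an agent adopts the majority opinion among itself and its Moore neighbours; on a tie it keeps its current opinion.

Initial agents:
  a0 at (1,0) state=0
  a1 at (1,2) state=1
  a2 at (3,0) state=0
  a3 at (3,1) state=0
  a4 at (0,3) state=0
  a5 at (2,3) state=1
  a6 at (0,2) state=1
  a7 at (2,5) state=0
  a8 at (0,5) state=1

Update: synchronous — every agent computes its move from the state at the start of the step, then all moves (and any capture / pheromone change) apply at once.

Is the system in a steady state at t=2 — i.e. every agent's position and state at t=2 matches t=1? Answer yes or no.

t=1: a0@(1,0):0 a1@(1,2):1 a2@(3,0):0 a3@(3,1):0 a4@(0,3):1 a5@(2,3):1 a6@(0,2):1 a7@(2,5):0 a8@(0,5):0
t=2: (unchanged — steady state)

yes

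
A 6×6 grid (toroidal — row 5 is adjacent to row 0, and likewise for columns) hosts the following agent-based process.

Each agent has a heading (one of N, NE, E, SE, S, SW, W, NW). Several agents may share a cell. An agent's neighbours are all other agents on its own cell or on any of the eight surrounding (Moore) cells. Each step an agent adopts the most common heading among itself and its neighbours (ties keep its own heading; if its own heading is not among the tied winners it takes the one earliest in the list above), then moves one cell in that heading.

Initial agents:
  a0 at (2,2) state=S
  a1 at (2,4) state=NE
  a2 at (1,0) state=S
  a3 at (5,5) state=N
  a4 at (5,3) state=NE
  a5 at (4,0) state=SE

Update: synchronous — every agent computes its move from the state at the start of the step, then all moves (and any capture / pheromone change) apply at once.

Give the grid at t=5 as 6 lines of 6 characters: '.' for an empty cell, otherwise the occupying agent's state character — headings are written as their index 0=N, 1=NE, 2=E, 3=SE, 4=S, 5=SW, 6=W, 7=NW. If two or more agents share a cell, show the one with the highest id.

t=1: a0@(3,2):S a1@(1,5):NE a2@(2,0):S a3@(4,5):N a4@(4,4):NE a5@(5,1):SE
t=2: a0@(4,2):S a1@(0,0):NE a2@(3,0):S a3@(3,5):N a4@(3,5):NE a5@(0,2):SE
t=3: a0@(5,2):S a1@(5,1):NE a2@(4,0):S a3@(2,5):N a4@(2,0):NE a5@(1,3):SE
t=4: a0@(0,2):S a1@(0,1):S a2@(5,0):S a3@(1,5):N a4@(1,1):NE a5@(2,4):SE
t=5: a0@(1,2):S a1@(1,1):S a2@(0,0):S a3@(0,5):N a4@(2,1):S a5@(3,5):SE

4....0
.44...
.4....
.....3
......
......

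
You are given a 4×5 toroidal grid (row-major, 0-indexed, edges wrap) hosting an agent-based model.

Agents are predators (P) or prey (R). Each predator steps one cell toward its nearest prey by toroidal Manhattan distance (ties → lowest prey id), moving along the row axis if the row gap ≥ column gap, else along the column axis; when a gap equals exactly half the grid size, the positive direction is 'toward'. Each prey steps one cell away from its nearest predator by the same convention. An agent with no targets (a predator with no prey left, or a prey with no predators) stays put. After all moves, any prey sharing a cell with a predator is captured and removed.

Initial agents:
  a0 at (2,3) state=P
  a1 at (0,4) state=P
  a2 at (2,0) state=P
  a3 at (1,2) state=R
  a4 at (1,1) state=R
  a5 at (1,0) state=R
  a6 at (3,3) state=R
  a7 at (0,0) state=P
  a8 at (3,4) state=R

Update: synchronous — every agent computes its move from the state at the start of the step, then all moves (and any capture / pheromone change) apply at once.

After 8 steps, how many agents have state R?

5

t=1: a0@(3,3):P a1@(3,4):P a2@(1,0):P a3@(0,2):R a4@(0,1):R a5@(0,0):R a6@(0,3):R a7@(1,0):P a8@(2,4):R
t=2: a0@(0,3):P a1@(2,4):P a2@(0,0):P a3@(1,2):R a4@(3,1):R a5@(3,0):R a6@(1,3):R a7@(0,0):P a8@(1,4):R
t=3: a0@(1,3):P a1@(1,4):P a2@(3,0):P a3@(2,2):R a4@(2,1):R a5@(2,0):R a6@(2,3):R a7@(3,0):P a8@(0,4):R
t=4: a0@(2,3):P a1@(0,4):P a2@(2,0):P a3@(3,2):R a4@(1,1):R a5@(1,0):R a6@(3,3):R a7@(2,0):P a8@(3,4):R
t=5: a0@(3,3):P a1@(3,4):P a2@(1,0):P a3@(0,2):R a4@(0,1):R a5@(0,0):R a6@(0,3):R a7@(1,0):P a8@(2,4):R
t=6: a0@(0,3):P a1@(2,4):P a2@(0,0):P a3@(1,2):R a4@(3,1):R a5@(3,0):R a6@(1,3):R a7@(0,0):P a8@(1,4):R
t=7: a0@(1,3):P a1@(1,4):P a2@(3,0):P a3@(2,2):R a4@(2,1):R a5@(2,0):R a6@(2,3):R a7@(3,0):P a8@(0,4):R
t=8: a0@(2,3):P a1@(0,4):P a2@(2,0):P a3@(3,2):R a4@(1,1):R a5@(1,0):R a6@(3,3):R a7@(2,0):P a8@(3,4):R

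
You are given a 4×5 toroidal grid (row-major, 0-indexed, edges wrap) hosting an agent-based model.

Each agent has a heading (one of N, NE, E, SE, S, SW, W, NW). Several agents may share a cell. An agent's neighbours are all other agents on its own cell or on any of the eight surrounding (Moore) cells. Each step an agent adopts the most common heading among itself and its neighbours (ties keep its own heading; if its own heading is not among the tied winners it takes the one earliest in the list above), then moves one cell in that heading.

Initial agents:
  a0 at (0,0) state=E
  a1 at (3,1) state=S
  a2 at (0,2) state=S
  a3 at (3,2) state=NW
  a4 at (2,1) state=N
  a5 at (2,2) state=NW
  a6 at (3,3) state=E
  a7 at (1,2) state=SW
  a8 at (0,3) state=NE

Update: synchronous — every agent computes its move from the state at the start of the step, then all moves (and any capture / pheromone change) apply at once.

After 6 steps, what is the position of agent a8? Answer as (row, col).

(2, 1)

t=1: a0@(0,1):E a1@(0,1):S a2@(1,2):S a3@(2,1):NW a4@(1,0):NW a5@(1,1):NW a6@(2,2):NW a7@(2,1):SW a8@(3,4):NE
t=2: a0@(1,1):S a1@(1,1):S a2@(0,1):NW a3@(1,0):NW a4@(0,4):NW a5@(0,0):NW a6@(1,1):NW a7@(1,0):NW a8@(2,0):NE
t=3: a0@(0,0):NW a1@(0,0):NW a2@(3,0):NW a3@(0,4):NW a4@(3,3):NW a5@(3,4):NW a6@(0,0):NW a7@(0,4):NW a8@(1,4):NW
t=4: a0@(3,4):NW a1@(3,4):NW a2@(2,4):NW a3@(3,3):NW a4@(2,2):NW a5@(2,3):NW a6@(3,4):NW a7@(3,3):NW a8@(0,3):NW
t=5: a0@(2,3):NW a1@(2,3):NW a2@(1,3):NW a3@(2,2):NW a4@(1,1):NW a5@(1,2):NW a6@(2,3):NW a7@(2,2):NW a8@(3,2):NW
t=6: a0@(1,2):NW a1@(1,2):NW a2@(0,2):NW a3@(1,1):NW a4@(0,0):NW a5@(0,1):NW a6@(1,2):NW a7@(1,1):NW a8@(2,1):NW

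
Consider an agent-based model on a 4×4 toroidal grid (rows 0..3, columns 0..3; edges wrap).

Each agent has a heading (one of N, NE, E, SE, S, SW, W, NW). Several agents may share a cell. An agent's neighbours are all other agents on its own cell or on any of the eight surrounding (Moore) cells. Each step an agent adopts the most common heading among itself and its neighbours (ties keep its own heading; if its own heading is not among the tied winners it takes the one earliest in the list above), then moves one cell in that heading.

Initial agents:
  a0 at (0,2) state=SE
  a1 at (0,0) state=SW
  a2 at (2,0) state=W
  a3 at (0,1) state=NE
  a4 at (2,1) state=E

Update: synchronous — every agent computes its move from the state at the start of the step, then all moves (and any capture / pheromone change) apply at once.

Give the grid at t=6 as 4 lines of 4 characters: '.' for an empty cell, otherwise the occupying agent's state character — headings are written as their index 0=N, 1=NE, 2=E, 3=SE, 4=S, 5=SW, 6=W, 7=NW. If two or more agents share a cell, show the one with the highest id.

....
....
3.62
....

t=1: a0@(1,3):SE a1@(1,3):SW a2@(2,3):W a3@(3,2):NE a4@(2,2):E
t=2: a0@(2,0):SE a1@(2,2):SW a2@(2,2):W a3@(2,3):NE a4@(2,3):E
t=3: a0@(3,1):SE a1@(3,1):SW a2@(2,1):W a3@(1,0):NE a4@(2,0):E
t=4: a0@(0,2):SE a1@(0,0):SW a2@(2,0):W a3@(0,1):NE a4@(2,1):E
t=5: a0@(1,3):SE a1@(1,3):SW a2@(2,3):W a3@(3,2):NE a4@(2,2):E
t=6: a0@(2,0):SE a1@(2,2):SW a2@(2,2):W a3@(2,3):NE a4@(2,3):E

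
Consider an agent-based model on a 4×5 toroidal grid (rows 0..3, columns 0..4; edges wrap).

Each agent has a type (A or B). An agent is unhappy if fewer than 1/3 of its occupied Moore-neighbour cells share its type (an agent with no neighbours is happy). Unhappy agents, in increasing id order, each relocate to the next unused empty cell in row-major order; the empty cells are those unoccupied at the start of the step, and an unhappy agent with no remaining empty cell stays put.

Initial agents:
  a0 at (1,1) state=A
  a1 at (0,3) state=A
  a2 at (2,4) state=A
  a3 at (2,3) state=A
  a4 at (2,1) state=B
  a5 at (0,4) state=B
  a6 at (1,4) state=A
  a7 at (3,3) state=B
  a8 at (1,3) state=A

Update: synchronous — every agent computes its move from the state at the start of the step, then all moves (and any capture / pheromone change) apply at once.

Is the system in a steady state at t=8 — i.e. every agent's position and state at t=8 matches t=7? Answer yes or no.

t=1: a0@(0,0):A a1@(0,3):A a2@(2,4):A a3@(2,3):A a4@(0,1):B a5@(0,2):B a6@(1,4):A a7@(1,0):B a8@(1,3):A
t=2: a0@(0,0):A a1@(0,3):A a2@(2,4):A a3@(2,3):A a4@(0,1):B a5@(0,2):B a6@(1,4):A a7@(0,4):B a8@(1,3):A
t=3: a0@(0,0):A a1@(0,3):A a2@(2,4):A a3@(2,3):A a4@(0,1):B a5@(0,2):B a6@(1,4):A a7@(1,0):B a8@(1,3):A
t=4: a0@(0,0):A a1@(0,3):A a2@(2,4):A a3@(2,3):A a4@(0,1):B a5@(0,2):B a6@(1,4):A a7@(0,4):B a8@(1,3):A
t=5: a0@(0,0):A a1@(0,3):A a2@(2,4):A a3@(2,3):A a4@(0,1):B a5@(0,2):B a6@(1,4):A a7@(1,0):B a8@(1,3):A
t=6: a0@(0,0):A a1@(0,3):A a2@(2,4):A a3@(2,3):A a4@(0,1):B a5@(0,2):B a6@(1,4):A a7@(0,4):B a8@(1,3):A
t=7: a0@(0,0):A a1@(0,3):A a2@(2,4):A a3@(2,3):A a4@(0,1):B a5@(0,2):B a6@(1,4):A a7@(1,0):B a8@(1,3):A
t=8: a0@(0,0):A a1@(0,3):A a2@(2,4):A a3@(2,3):A a4@(0,1):B a5@(0,2):B a6@(1,4):A a7@(0,4):B a8@(1,3):A

no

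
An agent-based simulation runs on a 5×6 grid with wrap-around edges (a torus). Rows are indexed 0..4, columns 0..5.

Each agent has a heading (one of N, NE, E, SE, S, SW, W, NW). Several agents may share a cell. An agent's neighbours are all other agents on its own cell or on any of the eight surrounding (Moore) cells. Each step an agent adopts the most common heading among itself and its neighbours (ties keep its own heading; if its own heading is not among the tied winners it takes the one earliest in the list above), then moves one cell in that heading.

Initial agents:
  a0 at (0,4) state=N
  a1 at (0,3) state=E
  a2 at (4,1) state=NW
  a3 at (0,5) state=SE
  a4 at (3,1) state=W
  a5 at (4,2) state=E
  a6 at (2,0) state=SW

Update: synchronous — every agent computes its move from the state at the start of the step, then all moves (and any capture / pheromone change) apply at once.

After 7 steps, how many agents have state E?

6

t=1: a0@(4,4):N a1@(0,4):E a2@(3,0):NW a3@(1,0):SE a4@(3,0):W a5@(4,3):E a6@(3,5):SW
t=2: a0@(4,5):E a1@(0,5):E a2@(2,5):NW a3@(2,1):SE a4@(3,5):W a5@(4,4):E a6@(4,4):SW
t=3: a0@(4,0):E a1@(0,0):E a2@(1,4):NW a3@(3,2):SE a4@(3,0):E a5@(4,5):E a6@(4,5):E
t=4: a0@(4,1):E a1@(0,1):E a2@(0,3):NW a3@(4,3):SE a4@(3,1):E a5@(4,0):E a6@(4,0):E
t=5: a0@(4,2):E a1@(0,2):E a2@(4,2):NW a3@(0,4):SE a4@(3,2):E a5@(4,1):E a6@(4,1):E
t=6: a0@(4,3):E a1@(0,3):E a2@(4,3):E a3@(1,5):SE a4@(3,3):E a5@(4,2):E a6@(4,2):E
t=7: a0@(4,4):E a1@(0,4):E a2@(4,4):E a3@(2,0):SE a4@(3,4):E a5@(4,3):E a6@(4,3):E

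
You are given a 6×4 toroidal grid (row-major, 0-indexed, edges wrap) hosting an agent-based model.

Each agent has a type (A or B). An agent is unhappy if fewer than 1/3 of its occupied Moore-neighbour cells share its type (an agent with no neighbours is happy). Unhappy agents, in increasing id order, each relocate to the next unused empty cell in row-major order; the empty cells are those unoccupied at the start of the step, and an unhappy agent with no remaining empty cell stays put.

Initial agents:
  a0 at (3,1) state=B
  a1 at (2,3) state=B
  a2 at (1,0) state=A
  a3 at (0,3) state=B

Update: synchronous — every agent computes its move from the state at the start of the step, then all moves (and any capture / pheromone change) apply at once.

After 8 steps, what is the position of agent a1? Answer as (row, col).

(0, 3)

t=1: a0@(3,1):B a1@(0,0):B a2@(0,1):A a3@(0,2):B
t=2: a0@(3,1):B a1@(0,3):B a2@(1,0):A a3@(1,1):B
t=3: a0@(3,1):B a1@(0,0):B a2@(0,1):A a3@(0,2):B
t=4: a0@(3,1):B a1@(0,3):B a2@(1,0):A a3@(1,1):B
t=5: a0@(3,1):B a1@(0,0):B a2@(0,1):A a3@(0,2):B
t=6: a0@(3,1):B a1@(0,3):B a2@(1,0):A a3@(1,1):B
t=7: a0@(3,1):B a1@(0,0):B a2@(0,1):A a3@(0,2):B
t=8: a0@(3,1):B a1@(0,3):B a2@(1,0):A a3@(1,1):B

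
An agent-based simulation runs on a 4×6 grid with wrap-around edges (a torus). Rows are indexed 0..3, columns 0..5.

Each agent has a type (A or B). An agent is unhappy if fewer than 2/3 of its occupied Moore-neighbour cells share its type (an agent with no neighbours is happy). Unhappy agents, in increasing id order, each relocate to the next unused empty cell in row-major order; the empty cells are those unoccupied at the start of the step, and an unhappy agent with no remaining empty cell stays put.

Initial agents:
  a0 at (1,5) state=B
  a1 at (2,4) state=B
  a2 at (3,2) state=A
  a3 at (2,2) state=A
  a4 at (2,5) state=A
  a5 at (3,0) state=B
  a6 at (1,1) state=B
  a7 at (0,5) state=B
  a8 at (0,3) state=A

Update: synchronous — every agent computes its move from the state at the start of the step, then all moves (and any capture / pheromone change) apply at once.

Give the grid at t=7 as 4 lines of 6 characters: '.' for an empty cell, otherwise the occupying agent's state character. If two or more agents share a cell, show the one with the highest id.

t=1: a0@(1,5):B a1@(0,0):B a2@(3,2):A a3@(0,1):A a4@(0,2):A a5@(0,4):B a6@(1,0):B a7@(0,5):B a8@(0,3):A
t=2: a0@(1,5):B a1@(0,0):B a2@(3,2):A a3@(1,1):A a4@(0,2):A a5@(0,4):B a6@(1,0):B a7@(0,5):B a8@(0,3):A
t=3: a0@(1,5):B a1@(0,0):B a2@(3,2):A a3@(0,1):A a4@(0,2):A a5@(0,4):B a6@(1,0):B a7@(0,5):B a8@(0,3):A
t=4: a0@(1,5):B a1@(0,0):B a2@(3,2):A a3@(1,1):A a4@(0,2):A a5@(0,4):B a6@(1,0):B a7@(0,5):B a8@(0,3):A
t=5: a0@(1,5):B a1@(0,0):B a2@(3,2):A a3@(0,1):A a4@(0,2):A a5@(0,4):B a6@(1,0):B a7@(0,5):B a8@(0,3):A
t=6: a0@(1,5):B a1@(0,0):B a2@(3,2):A a3@(1,1):A a4@(0,2):A a5@(0,4):B a6@(1,0):B a7@(0,5):B a8@(0,3):A
t=7: a0@(1,5):B a1@(0,0):B a2@(3,2):A a3@(0,1):A a4@(0,2):A a5@(0,4):B a6@(1,0):B a7@(0,5):B a8@(0,3):A

BAAABB
B....B
......
..A...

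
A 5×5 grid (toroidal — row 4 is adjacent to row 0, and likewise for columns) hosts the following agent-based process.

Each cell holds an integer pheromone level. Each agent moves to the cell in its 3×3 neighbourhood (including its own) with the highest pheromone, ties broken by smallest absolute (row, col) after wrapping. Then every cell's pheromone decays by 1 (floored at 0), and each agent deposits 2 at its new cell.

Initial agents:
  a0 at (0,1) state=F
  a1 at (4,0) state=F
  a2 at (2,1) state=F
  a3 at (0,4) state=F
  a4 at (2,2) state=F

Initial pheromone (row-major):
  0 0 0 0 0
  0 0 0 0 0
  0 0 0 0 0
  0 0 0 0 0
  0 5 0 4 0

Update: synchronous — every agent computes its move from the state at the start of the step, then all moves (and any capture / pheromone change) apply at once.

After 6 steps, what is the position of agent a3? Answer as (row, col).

t=1: a0@(4,1) a1@(4,1) a2@(1,0) a3@(4,3) a4@(1,1) | pheromone: 0 0 0 0 0 / 2 2 0 0 0 / 0 0 0 0 0 / 0 0 0 0 0 / 0 8 0 5 0
t=2: a0@(4,1) a1@(4,1) a2@(1,0) a3@(4,3) a4@(1,0) | pheromone: 0 0 0 0 0 / 5 1 0 0 0 / 0 0 0 0 0 / 0 0 0 0 0 / 0 11 0 6 0
t=3: a0@(4,1) a1@(4,1) a2@(1,0) a3@(4,3) a4@(1,0) | pheromone: 0 0 0 0 0 / 8 0 0 0 0 / 0 0 0 0 0 / 0 0 0 0 0 / 0 14 0 7 0
t=4: a0@(4,1) a1@(4,1) a2@(1,0) a3@(4,3) a4@(1,0) | pheromone: 0 0 0 0 0 / 11 0 0 0 0 / 0 0 0 0 0 / 0 0 0 0 0 / 0 17 0 8 0
t=5: a0@(4,1) a1@(4,1) a2@(1,0) a3@(4,3) a4@(1,0) | pheromone: 0 0 0 0 0 / 14 0 0 0 0 / 0 0 0 0 0 / 0 0 0 0 0 / 0 20 0 9 0
t=6: a0@(4,1) a1@(4,1) a2@(1,0) a3@(4,3) a4@(1,0) | pheromone: 0 0 0 0 0 / 17 0 0 0 0 / 0 0 0 0 0 / 0 0 0 0 0 / 0 23 0 10 0

(4, 3)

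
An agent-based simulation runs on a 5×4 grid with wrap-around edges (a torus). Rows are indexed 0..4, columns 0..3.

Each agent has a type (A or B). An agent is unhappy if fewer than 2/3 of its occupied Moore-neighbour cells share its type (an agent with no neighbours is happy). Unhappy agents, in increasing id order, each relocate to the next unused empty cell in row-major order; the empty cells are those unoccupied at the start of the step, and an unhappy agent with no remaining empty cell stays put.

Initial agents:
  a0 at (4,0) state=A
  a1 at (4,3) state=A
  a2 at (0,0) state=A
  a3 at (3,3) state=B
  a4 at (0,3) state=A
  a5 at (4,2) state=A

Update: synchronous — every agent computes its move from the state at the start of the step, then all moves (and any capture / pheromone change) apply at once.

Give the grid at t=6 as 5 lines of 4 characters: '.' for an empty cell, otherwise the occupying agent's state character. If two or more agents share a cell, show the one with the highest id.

A.BA
....
....
....
A.AA

t=1: a0@(4,0):A a1@(4,3):A a2@(0,0):A a3@(0,1):B a4@(0,3):A a5@(4,2):A
t=2: a0@(4,0):A a1@(4,3):A a2@(0,0):A a3@(0,2):B a4@(0,3):A a5@(4,2):A
t=3: a0@(4,0):A a1@(4,3):A a2@(0,0):A a3@(0,1):B a4@(0,3):A a5@(4,2):A
t=4: a0@(4,0):A a1@(4,3):A a2@(0,0):A a3@(0,2):B a4@(0,3):A a5@(4,2):A
t=5: a0@(4,0):A a1@(4,3):A a2@(0,0):A a3@(0,1):B a4@(0,3):A a5@(4,2):A
t=6: a0@(4,0):A a1@(4,3):A a2@(0,0):A a3@(0,2):B a4@(0,3):A a5@(4,2):A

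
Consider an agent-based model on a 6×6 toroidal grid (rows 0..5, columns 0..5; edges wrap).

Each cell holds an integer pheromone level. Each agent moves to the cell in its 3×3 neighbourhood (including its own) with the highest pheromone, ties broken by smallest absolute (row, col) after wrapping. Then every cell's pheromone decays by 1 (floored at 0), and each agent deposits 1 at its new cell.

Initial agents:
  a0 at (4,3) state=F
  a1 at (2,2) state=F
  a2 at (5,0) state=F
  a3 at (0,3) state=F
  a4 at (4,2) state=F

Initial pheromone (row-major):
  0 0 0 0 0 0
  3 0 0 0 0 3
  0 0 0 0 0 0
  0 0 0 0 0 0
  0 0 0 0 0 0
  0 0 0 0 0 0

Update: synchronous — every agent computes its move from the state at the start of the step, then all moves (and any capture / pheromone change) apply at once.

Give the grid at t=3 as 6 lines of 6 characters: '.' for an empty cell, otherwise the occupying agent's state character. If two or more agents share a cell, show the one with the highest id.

t=1: a0@(3,2) a1@(1,1) a2@(0,0) a3@(0,2) a4@(3,1) | pheromone: 1 0 1 0 0 0 / 2 1 0 0 0 2 / 0 0 0 0 0 0 / 0 1 1 0 0 0 / 0 0 0 0 0 0 / 0 0 0 0 0 0
t=2: a0@(3,1) a1@(1,0) a2@(1,0) a3@(0,2) a4@(3,1) | pheromone: 0 0 1 0 0 0 / 3 0 0 0 0 1 / 0 0 0 0 0 0 / 0 2 0 0 0 0 / 0 0 0 0 0 0 / 0 0 0 0 0 0
t=3: a0@(3,1) a1@(1,0) a2@(1,0) a3@(0,2) a4@(3,1) | pheromone: 0 0 1 0 0 0 / 4 0 0 0 0 0 / 0 0 0 0 0 0 / 0 3 0 0 0 0 / 0 0 0 0 0 0 / 0 0 0 0 0 0

..F...
F.....
......
.F....
......
......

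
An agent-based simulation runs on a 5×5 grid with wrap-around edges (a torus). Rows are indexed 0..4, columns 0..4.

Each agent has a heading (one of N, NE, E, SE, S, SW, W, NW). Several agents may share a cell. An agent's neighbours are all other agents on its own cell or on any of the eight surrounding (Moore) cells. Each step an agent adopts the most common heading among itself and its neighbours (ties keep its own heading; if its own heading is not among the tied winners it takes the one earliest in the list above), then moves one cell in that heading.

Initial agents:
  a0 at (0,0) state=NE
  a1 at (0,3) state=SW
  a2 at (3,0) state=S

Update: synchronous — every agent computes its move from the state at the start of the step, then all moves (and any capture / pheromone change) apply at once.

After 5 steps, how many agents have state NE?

1

t=1: a0@(4,1):NE a1@(1,2):SW a2@(4,0):S
t=2: a0@(3,2):NE a1@(2,1):SW a2@(0,0):S
t=3: a0@(2,3):NE a1@(3,0):SW a2@(1,0):S
t=4: a0@(1,4):NE a1@(4,4):SW a2@(2,0):S
t=5: a0@(0,0):NE a1@(0,3):SW a2@(3,0):S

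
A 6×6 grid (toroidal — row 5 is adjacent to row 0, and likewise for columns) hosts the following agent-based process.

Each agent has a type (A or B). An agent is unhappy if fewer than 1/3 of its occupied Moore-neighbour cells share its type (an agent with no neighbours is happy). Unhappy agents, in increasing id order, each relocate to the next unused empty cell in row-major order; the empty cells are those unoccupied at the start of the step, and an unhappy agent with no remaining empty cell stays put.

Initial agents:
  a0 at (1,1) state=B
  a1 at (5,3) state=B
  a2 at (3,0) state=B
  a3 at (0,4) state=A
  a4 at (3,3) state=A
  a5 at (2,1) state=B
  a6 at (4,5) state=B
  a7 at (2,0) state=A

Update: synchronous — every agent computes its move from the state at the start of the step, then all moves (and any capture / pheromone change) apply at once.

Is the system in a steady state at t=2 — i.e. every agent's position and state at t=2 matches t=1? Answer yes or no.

yes

t=1: a0@(1,1):B a1@(0,0):B a2@(3,0):B a3@(0,1):A a4@(3,3):A a5@(2,1):B a6@(4,5):B a7@(0,2):A
t=2: (unchanged — steady state)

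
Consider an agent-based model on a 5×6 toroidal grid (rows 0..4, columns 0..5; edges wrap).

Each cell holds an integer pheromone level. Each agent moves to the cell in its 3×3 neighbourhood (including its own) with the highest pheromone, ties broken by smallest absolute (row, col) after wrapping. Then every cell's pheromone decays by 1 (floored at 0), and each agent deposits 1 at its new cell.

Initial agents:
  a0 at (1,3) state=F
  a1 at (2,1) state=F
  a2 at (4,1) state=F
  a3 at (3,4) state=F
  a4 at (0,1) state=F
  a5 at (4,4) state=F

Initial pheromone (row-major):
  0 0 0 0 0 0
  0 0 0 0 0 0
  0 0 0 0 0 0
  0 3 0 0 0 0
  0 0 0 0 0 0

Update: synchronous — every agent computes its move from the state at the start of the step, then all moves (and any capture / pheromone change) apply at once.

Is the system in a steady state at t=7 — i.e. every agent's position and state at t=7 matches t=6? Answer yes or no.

t=1: a0@(0,2) a1@(3,1) a2@(3,1) a3@(2,3) a4@(0,0) a5@(0,3) | pheromone: 1 0 1 1 0 0 / 0 0 0 0 0 0 / 0 0 0 1 0 0 / 0 4 0 0 0 0 / 0 0 0 0 0 0
t=2: a0@(0,2) a1@(3,1) a2@(3,1) a3@(2,3) a4@(0,0) a5@(0,2) | pheromone: 1 0 2 0 0 0 / 0 0 0 0 0 0 / 0 0 0 1 0 0 / 0 5 0 0 0 0 / 0 0 0 0 0 0
t=3: a0@(0,2) a1@(3,1) a2@(3,1) a3@(2,3) a4@(0,0) a5@(0,2) | pheromone: 1 0 3 0 0 0 / 0 0 0 0 0 0 / 0 0 0 1 0 0 / 0 6 0 0 0 0 / 0 0 0 0 0 0
t=4: a0@(0,2) a1@(3,1) a2@(3,1) a3@(2,3) a4@(0,0) a5@(0,2) | pheromone: 1 0 4 0 0 0 / 0 0 0 0 0 0 / 0 0 0 1 0 0 / 0 7 0 0 0 0 / 0 0 0 0 0 0
t=5: a0@(0,2) a1@(3,1) a2@(3,1) a3@(2,3) a4@(0,0) a5@(0,2) | pheromone: 1 0 5 0 0 0 / 0 0 0 0 0 0 / 0 0 0 1 0 0 / 0 8 0 0 0 0 / 0 0 0 0 0 0
t=6: a0@(0,2) a1@(3,1) a2@(3,1) a3@(2,3) a4@(0,0) a5@(0,2) | pheromone: 1 0 6 0 0 0 / 0 0 0 0 0 0 / 0 0 0 1 0 0 / 0 9 0 0 0 0 / 0 0 0 0 0 0
t=7: a0@(0,2) a1@(3,1) a2@(3,1) a3@(2,3) a4@(0,0) a5@(0,2) | pheromone: 1 0 7 0 0 0 / 0 0 0 0 0 0 / 0 0 0 1 0 0 / 0 10 0 0 0 0 / 0 0 0 0 0 0

yes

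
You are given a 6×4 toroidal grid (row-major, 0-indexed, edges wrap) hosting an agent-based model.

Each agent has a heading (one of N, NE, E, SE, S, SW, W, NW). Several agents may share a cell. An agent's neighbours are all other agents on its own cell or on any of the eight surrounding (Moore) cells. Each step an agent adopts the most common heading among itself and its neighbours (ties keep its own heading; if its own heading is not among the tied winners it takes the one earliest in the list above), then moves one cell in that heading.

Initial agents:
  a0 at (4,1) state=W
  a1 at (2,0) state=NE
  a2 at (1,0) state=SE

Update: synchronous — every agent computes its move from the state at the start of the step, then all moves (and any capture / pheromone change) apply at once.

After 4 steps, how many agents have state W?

t=1: a0@(4,0):W a1@(1,1):NE a2@(2,1):SE
t=2: a0@(4,3):W a1@(0,2):NE a2@(3,2):SE
t=3: a0@(4,2):W a1@(5,3):NE a2@(4,3):SE
t=4: a0@(4,1):W a1@(4,0):NE a2@(5,0):SE

1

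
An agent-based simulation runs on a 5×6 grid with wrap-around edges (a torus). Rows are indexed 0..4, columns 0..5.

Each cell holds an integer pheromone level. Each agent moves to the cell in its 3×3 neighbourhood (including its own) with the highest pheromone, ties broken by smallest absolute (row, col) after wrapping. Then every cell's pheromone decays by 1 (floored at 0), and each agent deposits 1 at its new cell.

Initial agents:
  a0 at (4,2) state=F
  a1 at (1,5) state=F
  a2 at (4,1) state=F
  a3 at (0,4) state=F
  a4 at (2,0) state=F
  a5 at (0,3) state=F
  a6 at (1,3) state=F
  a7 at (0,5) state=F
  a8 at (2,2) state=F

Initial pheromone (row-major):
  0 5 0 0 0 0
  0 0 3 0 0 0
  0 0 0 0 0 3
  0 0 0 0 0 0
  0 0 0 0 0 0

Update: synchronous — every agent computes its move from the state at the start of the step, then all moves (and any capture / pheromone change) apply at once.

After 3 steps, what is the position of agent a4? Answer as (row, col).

(2, 5)

t=1: a0@(0,1) a1@(2,5) a2@(0,1) a3@(0,3) a4@(2,5) a5@(1,2) a6@(1,2) a7@(0,0) a8@(1,2) | pheromone: 1 6 0 1 0 0 / 0 0 5 0 0 0 / 0 0 0 0 0 4 / 0 0 0 0 0 0 / 0 0 0 0 0 0
t=2: a0@(0,1) a1@(2,5) a2@(0,1) a3@(1,2) a4@(2,5) a5@(0,1) a6@(0,1) a7@(0,1) a8@(0,1) | pheromone: 0 11 0 0 0 0 / 0 0 5 0 0 0 / 0 0 0 0 0 5 / 0 0 0 0 0 0 / 0 0 0 0 0 0
t=3: a0@(0,1) a1@(2,5) a2@(0,1) a3@(0,1) a4@(2,5) a5@(0,1) a6@(0,1) a7@(0,1) a8@(0,1) | pheromone: 0 17 0 0 0 0 / 0 0 4 0 0 0 / 0 0 0 0 0 6 / 0 0 0 0 0 0 / 0 0 0 0 0 0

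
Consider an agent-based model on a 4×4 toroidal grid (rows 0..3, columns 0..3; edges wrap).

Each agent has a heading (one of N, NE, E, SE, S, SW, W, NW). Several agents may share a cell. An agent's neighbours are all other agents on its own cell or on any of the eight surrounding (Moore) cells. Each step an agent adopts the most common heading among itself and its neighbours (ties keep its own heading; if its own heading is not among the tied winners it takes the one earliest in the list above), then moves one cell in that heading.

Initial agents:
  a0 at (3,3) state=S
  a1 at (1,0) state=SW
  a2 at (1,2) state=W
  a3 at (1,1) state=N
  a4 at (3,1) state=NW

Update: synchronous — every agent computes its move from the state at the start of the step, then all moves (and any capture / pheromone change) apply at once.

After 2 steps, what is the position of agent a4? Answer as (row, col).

(1, 3)

t=1: a0@(0,3):S a1@(2,3):SW a2@(1,1):W a3@(0,1):N a4@(2,0):NW
t=2: a0@(1,3):S a1@(3,2):SW a2@(1,0):W a3@(3,1):N a4@(1,3):NW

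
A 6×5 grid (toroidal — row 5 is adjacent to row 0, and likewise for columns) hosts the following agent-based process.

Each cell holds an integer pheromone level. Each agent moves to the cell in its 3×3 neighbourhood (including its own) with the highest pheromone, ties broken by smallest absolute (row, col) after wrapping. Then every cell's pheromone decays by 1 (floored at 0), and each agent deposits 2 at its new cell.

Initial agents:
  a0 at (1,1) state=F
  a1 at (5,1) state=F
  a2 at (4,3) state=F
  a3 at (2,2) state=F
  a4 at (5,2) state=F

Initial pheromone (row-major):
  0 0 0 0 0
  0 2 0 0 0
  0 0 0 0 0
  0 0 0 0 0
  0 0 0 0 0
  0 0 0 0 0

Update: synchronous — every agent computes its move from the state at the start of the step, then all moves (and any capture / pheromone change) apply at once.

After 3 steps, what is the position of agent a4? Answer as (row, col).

(1, 1)

t=1: a0@(1,1) a1@(0,0) a2@(3,2) a3@(1,1) a4@(0,1) | pheromone: 2 2 0 0 0 / 0 5 0 0 0 / 0 0 0 0 0 / 0 0 2 0 0 / 0 0 0 0 0 / 0 0 0 0 0
t=2: a0@(1,1) a1@(1,1) a2@(3,2) a3@(1,1) a4@(1,1) | pheromone: 1 1 0 0 0 / 0 12 0 0 0 / 0 0 0 0 0 / 0 0 3 0 0 / 0 0 0 0 0 / 0 0 0 0 0
t=3: a0@(1,1) a1@(1,1) a2@(3,2) a3@(1,1) a4@(1,1) | pheromone: 0 0 0 0 0 / 0 19 0 0 0 / 0 0 0 0 0 / 0 0 4 0 0 / 0 0 0 0 0 / 0 0 0 0 0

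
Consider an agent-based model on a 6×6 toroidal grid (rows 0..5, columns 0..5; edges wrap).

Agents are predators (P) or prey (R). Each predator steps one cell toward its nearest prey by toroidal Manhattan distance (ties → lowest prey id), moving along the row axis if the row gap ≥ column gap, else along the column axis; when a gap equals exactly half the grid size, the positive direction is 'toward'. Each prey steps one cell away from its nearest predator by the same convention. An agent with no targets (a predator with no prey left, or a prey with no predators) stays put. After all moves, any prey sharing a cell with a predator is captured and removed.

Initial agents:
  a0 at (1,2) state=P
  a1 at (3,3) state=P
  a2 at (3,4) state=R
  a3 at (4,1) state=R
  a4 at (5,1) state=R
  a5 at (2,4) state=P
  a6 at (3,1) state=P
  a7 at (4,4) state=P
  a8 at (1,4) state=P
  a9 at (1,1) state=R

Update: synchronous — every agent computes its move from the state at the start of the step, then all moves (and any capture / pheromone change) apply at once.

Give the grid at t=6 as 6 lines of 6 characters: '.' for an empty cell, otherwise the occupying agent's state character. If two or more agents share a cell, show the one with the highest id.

t=1: a0@(1,1):P a1@(3,4):P a2@(3,5):R a3@(5,1):R a4@(0,1):R a5@(3,4):P a6@(4,1):P a7@(3,4):P a8@(2,4):P a9@(1,0):R
t=2: a0@(0,1):P a1@(3,5):P a2@(3,0):R a5@(3,5):P a6@(5,1):P a7@(3,5):P a8@(3,4):P a9@(1,5):R
t=3: a0@(0,0):P a1@(3,0):P a2@(3,1):R a5@(3,0):P a6@(4,1):P a7@(3,0):P a8@(3,5):P a9@(0,5):R
t=4: a0@(0,5):P a1@(3,1):P a2@(3,2):R a5@(3,1):P a6@(3,1):P a7@(3,1):P a8@(3,0):P a9@(0,4):R
t=5: a0@(0,4):P a1@(3,2):P a2@(3,3):R a5@(3,2):P a6@(3,2):P a7@(3,2):P a8@(3,1):P a9@(0,3):R
t=6: a0@(0,3):P a1@(3,3):P a2@(3,4):R a5@(3,3):P a6@(3,3):P a7@(3,3):P a8@(3,2):P a9@(0,2):R

..RP..
......
......
..PPR.
......
......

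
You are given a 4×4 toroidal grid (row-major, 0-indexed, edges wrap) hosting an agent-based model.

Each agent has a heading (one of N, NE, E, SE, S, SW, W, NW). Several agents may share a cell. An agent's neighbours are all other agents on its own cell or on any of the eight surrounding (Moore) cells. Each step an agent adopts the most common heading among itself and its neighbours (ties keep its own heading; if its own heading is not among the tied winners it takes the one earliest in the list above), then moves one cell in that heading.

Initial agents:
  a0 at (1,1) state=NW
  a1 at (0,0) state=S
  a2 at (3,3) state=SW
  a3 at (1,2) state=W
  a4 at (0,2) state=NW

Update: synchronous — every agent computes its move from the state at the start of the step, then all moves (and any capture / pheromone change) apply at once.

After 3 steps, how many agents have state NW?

5

t=1: a0@(0,0):NW a1@(1,0):S a2@(0,2):SW a3@(0,1):NW a4@(3,1):NW
t=2: a0@(3,3):NW a1@(0,3):NW a2@(3,1):NW a3@(3,0):NW a4@(2,0):NW
t=3: a0@(2,2):NW a1@(3,2):NW a2@(2,0):NW a3@(2,3):NW a4@(1,3):NW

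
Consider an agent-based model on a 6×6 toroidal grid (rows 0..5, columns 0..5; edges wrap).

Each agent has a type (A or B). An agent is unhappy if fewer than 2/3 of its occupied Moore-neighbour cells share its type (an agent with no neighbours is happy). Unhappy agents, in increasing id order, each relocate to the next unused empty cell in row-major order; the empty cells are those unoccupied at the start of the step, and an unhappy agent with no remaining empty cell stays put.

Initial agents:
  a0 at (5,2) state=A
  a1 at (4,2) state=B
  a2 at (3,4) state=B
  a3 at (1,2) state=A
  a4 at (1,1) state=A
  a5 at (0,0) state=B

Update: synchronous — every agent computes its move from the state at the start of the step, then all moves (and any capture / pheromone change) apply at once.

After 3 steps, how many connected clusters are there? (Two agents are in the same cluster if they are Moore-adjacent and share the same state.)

t=1: a0@(0,1):A a1@(0,2):B a2@(3,4):B a3@(1,2):A a4@(0,3):A a5@(0,4):B
t=2: a0@(0,0):A a1@(0,5):B a2@(3,4):B a3@(1,2):A a4@(1,0):A a5@(1,1):B
t=3: a0@(0,1):A a1@(0,2):B a2@(3,4):B a3@(0,3):A a4@(0,4):A a5@(1,3):B

4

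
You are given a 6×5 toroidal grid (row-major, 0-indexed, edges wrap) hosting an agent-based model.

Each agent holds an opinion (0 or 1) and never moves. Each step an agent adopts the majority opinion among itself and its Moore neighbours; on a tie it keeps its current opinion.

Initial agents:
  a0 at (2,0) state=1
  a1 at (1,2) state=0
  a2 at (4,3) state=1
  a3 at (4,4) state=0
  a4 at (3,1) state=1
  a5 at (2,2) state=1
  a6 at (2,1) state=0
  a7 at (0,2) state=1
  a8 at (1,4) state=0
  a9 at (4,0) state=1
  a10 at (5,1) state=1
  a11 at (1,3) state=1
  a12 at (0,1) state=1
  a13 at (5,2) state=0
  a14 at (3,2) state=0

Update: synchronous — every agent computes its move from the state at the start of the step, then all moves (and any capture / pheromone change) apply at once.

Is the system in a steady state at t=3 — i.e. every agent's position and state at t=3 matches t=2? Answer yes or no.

t=1: a0@(2,0):1 a1@(1,2):1 a2@(4,3):0 a3@(4,4):1 a4@(3,1):1 a5@(2,2):1 a6@(2,1):0 a7@(0,2):1 a8@(1,4):1 a9@(4,0):1 a10@(5,1):1 a11@(1,3):1 a12@(0,1):1 a13@(5,2):1 a14@(3,2):1
t=2: a0@(2,0):1 a1@(1,2):1 a2@(4,3):1 a3@(4,4):1 a4@(3,1):1 a5@(2,2):1 a6@(2,1):1 a7@(0,2):1 a8@(1,4):1 a9@(4,0):1 a10@(5,1):1 a11@(1,3):1 a12@(0,1):1 a13@(5,2):1 a14@(3,2):1
t=3: (unchanged — steady state)

yes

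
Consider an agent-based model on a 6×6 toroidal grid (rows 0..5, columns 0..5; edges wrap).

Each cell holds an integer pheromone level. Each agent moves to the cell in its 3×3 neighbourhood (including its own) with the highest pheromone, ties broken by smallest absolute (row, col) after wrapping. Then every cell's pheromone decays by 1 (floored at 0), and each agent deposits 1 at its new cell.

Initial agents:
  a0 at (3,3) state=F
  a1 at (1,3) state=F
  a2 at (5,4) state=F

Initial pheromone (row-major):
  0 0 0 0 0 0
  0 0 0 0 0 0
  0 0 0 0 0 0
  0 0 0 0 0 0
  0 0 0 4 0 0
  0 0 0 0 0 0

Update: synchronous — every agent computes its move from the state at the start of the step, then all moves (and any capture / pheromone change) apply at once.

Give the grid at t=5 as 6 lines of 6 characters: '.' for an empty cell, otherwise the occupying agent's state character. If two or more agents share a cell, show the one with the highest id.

..F...
......
......
......
...F..
......

t=1: a0@(4,3) a1@(0,2) a2@(4,3) | pheromone: 0 0 1 0 0 0 / 0 0 0 0 0 0 / 0 0 0 0 0 0 / 0 0 0 0 0 0 / 0 0 0 5 0 0 / 0 0 0 0 0 0
t=2: a0@(4,3) a1@(0,2) a2@(4,3) | pheromone: 0 0 1 0 0 0 / 0 0 0 0 0 0 / 0 0 0 0 0 0 / 0 0 0 0 0 0 / 0 0 0 6 0 0 / 0 0 0 0 0 0
t=3: a0@(4,3) a1@(0,2) a2@(4,3) | pheromone: 0 0 1 0 0 0 / 0 0 0 0 0 0 / 0 0 0 0 0 0 / 0 0 0 0 0 0 / 0 0 0 7 0 0 / 0 0 0 0 0 0
t=4: a0@(4,3) a1@(0,2) a2@(4,3) | pheromone: 0 0 1 0 0 0 / 0 0 0 0 0 0 / 0 0 0 0 0 0 / 0 0 0 0 0 0 / 0 0 0 8 0 0 / 0 0 0 0 0 0
t=5: a0@(4,3) a1@(0,2) a2@(4,3) | pheromone: 0 0 1 0 0 0 / 0 0 0 0 0 0 / 0 0 0 0 0 0 / 0 0 0 0 0 0 / 0 0 0 9 0 0 / 0 0 0 0 0 0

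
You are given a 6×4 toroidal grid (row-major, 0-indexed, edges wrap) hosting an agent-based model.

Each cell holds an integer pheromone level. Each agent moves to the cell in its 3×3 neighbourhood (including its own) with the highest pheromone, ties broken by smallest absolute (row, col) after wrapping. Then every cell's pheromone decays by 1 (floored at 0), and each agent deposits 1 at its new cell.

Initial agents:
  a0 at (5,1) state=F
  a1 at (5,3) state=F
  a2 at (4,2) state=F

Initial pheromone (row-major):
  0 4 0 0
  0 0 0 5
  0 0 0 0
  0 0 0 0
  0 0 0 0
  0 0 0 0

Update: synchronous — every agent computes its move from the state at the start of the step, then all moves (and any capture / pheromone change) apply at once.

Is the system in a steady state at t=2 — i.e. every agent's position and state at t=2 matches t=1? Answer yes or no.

no

t=1: a0@(0,1) a1@(0,0) a2@(3,1) | pheromone: 1 4 0 0 / 0 0 0 4 / 0 0 0 0 / 0 1 0 0 / 0 0 0 0 / 0 0 0 0
t=2: a0@(0,1) a1@(0,1) a2@(3,1) | pheromone: 0 5 0 0 / 0 0 0 3 / 0 0 0 0 / 0 1 0 0 / 0 0 0 0 / 0 0 0 0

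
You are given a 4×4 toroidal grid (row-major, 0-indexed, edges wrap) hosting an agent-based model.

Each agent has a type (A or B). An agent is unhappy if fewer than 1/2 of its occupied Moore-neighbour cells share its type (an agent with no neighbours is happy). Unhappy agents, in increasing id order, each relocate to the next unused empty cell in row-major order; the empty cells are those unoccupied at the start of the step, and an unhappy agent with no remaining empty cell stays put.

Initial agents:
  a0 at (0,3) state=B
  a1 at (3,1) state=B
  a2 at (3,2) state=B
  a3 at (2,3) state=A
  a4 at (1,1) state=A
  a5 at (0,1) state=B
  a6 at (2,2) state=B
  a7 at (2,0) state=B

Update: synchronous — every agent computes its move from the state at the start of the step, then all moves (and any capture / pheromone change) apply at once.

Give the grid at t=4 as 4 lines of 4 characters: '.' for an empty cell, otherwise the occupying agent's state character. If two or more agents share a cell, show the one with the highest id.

t=1: a0@(0,3):B a1@(3,1):B a2@(3,2):B a3@(0,0):A a4@(0,2):A a5@(0,1):B a6@(2,2):B a7@(1,0):B
t=2: a0@(0,3):B a1@(3,1):B a2@(3,2):B a3@(1,1):A a4@(1,2):A a5@(0,1):B a6@(2,2):B a7@(1,0):B
t=3: a0@(0,3):B a1@(3,1):B a2@(3,2):B a3@(0,0):A a4@(0,2):A a5@(0,1):B a6@(2,2):B a7@(1,0):B
t=4: a0@(0,3):B a1@(3,1):B a2@(3,2):B a3@(1,1):A a4@(1,2):A a5@(0,1):B a6@(2,2):B a7@(1,0):B

.B.B
BAA.
..B.
.BB.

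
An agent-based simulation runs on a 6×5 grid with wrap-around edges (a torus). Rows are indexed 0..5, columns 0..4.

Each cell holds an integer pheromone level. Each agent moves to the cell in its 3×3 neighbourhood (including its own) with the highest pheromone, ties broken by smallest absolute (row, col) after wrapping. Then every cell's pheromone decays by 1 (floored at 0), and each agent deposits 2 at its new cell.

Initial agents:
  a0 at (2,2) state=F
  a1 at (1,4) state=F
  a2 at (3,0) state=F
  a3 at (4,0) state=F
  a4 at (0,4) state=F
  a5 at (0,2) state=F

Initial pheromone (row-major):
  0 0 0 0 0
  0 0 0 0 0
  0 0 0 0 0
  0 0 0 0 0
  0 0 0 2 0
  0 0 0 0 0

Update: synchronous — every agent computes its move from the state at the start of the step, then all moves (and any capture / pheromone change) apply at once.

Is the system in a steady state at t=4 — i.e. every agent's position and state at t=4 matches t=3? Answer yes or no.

t=1: a0@(1,1) a1@(0,0) a2@(2,0) a3@(3,0) a4@(0,0) a5@(0,1) | pheromone: 4 2 0 0 0 / 0 2 0 0 0 / 2 0 0 0 0 / 2 0 0 0 0 / 0 0 0 1 0 / 0 0 0 0 0
t=2: a0@(0,0) a1@(0,0) a2@(1,1) a3@(2,0) a4@(0,0) a5@(0,0) | pheromone: 11 1 0 0 0 / 0 3 0 0 0 / 3 0 0 0 0 / 1 0 0 0 0 / 0 0 0 0 0 / 0 0 0 0 0
t=3: a0@(0,0) a1@(0,0) a2@(0,0) a3@(1,1) a4@(0,0) a5@(0,0) | pheromone: 20 0 0 0 0 / 0 4 0 0 0 / 2 0 0 0 0 / 0 0 0 0 0 / 0 0 0 0 0 / 0 0 0 0 0
t=4: a0@(0,0) a1@(0,0) a2@(0,0) a3@(0,0) a4@(0,0) a5@(0,0) | pheromone: 31 0 0 0 0 / 0 3 0 0 0 / 1 0 0 0 0 / 0 0 0 0 0 / 0 0 0 0 0 / 0 0 0 0 0

no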